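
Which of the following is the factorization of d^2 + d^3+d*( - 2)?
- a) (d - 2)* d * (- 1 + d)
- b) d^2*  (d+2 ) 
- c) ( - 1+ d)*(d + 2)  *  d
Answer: c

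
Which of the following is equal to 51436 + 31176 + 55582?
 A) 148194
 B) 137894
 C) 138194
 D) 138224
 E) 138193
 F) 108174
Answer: C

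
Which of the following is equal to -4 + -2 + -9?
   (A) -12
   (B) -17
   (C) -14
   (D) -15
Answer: D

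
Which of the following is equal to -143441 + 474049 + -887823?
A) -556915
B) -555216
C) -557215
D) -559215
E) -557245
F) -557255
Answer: C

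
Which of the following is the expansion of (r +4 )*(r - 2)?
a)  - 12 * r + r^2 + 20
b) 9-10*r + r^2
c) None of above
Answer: c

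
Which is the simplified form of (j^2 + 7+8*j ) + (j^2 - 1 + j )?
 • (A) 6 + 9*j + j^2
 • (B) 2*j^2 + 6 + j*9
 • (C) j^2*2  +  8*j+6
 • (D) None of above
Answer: B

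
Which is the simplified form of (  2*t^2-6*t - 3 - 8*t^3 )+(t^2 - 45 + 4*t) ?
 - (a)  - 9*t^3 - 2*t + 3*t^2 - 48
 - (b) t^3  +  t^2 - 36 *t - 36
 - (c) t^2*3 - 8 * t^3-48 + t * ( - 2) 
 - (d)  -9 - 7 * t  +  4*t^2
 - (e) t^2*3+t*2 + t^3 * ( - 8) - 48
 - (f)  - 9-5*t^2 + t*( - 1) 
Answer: c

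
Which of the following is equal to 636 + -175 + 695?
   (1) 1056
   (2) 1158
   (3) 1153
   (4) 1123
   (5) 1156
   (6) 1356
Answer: 5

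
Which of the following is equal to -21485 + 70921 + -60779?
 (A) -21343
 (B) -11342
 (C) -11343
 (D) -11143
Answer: C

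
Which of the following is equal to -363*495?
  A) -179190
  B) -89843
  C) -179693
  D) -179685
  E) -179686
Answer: D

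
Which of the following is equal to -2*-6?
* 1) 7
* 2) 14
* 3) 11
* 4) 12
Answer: 4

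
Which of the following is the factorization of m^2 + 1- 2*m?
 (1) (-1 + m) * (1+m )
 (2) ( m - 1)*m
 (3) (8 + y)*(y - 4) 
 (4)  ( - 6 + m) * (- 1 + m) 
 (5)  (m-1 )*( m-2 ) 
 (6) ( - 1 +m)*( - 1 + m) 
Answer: 6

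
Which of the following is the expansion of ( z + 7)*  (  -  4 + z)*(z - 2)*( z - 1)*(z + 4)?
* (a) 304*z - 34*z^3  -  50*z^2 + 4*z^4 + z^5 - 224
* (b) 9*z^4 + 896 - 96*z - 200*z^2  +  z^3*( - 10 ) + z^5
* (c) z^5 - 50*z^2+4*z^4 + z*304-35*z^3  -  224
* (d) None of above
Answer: c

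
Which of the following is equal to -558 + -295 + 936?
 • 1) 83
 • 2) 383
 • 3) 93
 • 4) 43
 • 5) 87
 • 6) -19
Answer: 1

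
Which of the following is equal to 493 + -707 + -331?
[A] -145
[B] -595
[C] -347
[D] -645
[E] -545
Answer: E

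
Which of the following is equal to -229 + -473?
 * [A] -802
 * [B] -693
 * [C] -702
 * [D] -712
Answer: C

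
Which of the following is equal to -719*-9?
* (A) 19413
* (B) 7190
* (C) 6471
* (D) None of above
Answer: C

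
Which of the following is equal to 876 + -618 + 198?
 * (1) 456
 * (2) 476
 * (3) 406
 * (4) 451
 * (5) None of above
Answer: 1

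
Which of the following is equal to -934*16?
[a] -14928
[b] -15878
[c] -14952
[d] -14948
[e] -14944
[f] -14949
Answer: e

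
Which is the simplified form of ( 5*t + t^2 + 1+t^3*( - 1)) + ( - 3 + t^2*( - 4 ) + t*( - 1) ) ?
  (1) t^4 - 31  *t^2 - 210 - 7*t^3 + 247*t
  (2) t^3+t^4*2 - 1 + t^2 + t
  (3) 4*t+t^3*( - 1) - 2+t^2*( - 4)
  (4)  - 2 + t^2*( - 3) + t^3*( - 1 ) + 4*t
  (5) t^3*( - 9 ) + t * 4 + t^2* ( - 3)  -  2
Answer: 4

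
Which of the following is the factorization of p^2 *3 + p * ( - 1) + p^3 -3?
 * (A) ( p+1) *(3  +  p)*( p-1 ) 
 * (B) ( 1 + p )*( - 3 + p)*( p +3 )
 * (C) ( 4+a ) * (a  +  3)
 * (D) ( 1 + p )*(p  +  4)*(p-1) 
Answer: A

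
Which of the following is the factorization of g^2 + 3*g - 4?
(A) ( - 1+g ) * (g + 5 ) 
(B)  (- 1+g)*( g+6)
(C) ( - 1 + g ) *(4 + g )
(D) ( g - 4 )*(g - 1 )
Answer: C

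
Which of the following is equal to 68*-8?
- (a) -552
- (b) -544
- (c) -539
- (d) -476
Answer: b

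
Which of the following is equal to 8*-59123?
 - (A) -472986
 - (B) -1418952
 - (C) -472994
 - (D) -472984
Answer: D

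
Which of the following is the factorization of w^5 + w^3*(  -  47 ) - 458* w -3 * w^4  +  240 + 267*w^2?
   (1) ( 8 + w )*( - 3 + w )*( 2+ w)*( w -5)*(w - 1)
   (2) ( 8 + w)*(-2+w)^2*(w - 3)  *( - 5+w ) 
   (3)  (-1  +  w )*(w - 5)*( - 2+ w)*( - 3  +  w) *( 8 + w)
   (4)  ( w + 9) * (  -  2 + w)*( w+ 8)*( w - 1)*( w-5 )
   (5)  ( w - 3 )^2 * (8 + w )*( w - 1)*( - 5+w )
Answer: 3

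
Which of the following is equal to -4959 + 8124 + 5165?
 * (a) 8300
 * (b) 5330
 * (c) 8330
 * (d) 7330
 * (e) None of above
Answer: c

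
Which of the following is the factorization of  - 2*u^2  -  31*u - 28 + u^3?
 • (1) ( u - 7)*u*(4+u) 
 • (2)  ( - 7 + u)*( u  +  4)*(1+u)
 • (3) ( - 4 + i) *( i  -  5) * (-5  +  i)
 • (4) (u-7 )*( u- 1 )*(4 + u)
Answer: 2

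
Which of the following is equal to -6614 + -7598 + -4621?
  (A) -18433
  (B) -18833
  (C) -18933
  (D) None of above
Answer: B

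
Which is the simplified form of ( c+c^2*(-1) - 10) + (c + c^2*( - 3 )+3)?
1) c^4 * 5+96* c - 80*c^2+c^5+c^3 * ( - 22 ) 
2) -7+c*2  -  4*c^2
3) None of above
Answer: 2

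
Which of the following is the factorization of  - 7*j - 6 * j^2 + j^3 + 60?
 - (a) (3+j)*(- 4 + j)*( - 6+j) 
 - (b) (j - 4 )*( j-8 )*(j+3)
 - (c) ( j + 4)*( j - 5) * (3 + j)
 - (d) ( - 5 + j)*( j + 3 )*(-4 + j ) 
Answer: d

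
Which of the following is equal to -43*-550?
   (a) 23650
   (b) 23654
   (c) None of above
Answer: a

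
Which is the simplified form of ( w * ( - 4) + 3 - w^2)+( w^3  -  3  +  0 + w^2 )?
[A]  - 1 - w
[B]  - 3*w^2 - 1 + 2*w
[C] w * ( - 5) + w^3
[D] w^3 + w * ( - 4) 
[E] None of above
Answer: D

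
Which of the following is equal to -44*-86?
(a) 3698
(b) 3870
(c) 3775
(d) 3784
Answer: d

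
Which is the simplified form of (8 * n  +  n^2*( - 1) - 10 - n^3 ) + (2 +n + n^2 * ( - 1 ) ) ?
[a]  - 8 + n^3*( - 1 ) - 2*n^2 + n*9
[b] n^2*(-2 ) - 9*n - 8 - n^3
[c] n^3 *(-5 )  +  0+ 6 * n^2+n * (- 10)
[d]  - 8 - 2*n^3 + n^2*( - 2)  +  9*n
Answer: a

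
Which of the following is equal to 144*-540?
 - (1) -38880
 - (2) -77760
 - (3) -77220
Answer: 2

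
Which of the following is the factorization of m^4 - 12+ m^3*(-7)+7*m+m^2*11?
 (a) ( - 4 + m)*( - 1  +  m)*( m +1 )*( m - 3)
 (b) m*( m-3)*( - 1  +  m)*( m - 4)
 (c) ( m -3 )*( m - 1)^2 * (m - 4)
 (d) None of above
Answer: a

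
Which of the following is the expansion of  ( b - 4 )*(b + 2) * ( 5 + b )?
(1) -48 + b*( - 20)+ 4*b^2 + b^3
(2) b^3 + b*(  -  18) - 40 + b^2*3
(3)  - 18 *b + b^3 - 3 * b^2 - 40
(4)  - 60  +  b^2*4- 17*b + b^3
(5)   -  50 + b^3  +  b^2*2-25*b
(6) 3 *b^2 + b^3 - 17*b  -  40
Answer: 2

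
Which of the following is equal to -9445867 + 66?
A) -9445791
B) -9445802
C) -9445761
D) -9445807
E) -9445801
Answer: E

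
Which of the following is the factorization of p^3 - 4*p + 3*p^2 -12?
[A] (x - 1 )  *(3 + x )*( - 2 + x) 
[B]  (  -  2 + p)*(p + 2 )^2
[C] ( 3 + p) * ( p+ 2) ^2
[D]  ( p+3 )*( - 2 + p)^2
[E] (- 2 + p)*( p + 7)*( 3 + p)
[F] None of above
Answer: F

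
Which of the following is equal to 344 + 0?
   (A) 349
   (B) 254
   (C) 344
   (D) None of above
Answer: C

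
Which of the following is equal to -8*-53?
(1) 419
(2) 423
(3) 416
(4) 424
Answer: 4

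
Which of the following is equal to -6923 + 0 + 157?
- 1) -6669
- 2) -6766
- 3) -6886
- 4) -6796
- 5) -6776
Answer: 2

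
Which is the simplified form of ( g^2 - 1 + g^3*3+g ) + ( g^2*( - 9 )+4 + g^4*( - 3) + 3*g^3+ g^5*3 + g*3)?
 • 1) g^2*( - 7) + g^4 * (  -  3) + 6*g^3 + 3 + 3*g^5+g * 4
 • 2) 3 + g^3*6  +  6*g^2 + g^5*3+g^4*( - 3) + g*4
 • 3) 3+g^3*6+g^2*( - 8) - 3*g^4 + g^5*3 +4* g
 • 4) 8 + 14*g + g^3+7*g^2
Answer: 3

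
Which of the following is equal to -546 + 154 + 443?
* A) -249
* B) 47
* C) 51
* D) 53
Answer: C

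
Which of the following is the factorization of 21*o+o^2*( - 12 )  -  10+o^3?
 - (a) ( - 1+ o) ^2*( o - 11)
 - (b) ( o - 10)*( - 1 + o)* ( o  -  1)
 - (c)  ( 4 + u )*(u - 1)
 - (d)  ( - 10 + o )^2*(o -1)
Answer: b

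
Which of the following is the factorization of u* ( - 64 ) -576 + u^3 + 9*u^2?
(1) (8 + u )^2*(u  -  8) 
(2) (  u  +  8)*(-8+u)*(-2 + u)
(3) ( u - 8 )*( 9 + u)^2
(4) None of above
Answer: 4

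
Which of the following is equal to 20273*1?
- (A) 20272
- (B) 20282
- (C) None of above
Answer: C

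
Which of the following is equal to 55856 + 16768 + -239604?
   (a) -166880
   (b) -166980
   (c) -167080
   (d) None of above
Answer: b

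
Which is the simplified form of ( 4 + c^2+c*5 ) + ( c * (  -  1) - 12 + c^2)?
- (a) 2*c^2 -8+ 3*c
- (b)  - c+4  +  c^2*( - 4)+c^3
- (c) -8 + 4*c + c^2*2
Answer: c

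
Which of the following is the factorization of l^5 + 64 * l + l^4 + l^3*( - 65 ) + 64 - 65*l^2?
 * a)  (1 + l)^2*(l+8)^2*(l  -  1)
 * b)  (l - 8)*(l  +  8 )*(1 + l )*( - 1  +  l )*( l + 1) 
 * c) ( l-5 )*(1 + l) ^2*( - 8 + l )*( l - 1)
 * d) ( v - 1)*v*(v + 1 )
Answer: b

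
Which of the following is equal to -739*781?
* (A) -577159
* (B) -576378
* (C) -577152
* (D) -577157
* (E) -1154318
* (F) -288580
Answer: A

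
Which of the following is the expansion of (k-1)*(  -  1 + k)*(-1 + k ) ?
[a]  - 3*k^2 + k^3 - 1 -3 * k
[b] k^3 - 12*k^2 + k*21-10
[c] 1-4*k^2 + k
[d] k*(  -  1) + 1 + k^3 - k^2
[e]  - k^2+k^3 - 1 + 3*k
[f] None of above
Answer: f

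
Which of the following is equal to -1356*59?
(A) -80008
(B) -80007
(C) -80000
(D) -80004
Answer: D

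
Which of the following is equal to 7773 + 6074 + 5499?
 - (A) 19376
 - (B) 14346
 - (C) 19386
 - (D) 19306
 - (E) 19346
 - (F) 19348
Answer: E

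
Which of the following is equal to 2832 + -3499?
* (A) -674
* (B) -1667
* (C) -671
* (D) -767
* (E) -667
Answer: E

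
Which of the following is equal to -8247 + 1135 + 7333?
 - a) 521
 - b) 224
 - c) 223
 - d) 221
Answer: d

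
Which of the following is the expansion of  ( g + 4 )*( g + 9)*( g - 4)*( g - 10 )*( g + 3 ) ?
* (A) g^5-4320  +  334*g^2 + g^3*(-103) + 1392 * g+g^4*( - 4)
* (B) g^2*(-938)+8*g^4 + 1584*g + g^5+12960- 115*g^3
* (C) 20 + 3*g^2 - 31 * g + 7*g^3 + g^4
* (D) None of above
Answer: D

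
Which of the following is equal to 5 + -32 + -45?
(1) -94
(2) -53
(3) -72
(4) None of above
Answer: 3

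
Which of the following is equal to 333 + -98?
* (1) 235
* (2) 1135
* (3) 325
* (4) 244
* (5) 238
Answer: 1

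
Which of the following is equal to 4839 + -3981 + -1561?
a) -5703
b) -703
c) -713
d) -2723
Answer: b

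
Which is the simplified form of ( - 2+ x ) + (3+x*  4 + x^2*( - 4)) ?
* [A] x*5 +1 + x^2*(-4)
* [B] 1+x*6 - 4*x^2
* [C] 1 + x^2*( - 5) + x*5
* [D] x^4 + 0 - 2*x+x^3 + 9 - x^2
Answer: A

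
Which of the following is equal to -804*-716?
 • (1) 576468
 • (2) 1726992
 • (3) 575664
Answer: 3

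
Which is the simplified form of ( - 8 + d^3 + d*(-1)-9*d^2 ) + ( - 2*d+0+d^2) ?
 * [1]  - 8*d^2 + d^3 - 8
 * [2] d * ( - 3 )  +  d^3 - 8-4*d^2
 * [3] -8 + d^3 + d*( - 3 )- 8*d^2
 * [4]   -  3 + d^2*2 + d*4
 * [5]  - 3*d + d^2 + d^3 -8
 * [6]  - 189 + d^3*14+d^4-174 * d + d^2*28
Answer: 3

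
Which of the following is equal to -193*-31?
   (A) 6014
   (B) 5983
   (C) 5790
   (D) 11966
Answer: B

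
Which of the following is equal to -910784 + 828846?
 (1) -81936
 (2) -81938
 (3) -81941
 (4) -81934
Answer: 2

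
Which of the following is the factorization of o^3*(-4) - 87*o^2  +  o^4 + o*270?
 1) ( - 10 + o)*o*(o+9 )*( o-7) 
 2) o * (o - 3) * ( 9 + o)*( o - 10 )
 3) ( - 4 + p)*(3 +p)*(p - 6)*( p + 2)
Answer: 2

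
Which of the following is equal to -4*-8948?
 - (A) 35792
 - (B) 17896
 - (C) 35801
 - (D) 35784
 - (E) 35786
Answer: A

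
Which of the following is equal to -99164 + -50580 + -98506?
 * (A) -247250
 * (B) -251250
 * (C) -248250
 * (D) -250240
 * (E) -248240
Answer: C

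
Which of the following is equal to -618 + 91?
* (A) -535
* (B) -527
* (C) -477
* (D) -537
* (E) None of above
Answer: B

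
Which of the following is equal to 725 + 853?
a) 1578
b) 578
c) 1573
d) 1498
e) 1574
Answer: a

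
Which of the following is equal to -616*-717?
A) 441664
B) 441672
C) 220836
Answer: B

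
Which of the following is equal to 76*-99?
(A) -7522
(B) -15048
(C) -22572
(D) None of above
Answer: D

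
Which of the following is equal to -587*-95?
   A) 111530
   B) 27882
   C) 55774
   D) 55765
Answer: D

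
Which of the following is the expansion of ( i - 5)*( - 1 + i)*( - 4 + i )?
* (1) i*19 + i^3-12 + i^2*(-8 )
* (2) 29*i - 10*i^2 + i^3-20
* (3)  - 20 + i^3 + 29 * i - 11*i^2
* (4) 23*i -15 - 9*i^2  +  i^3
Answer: 2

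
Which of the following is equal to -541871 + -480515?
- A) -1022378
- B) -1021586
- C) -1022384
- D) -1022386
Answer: D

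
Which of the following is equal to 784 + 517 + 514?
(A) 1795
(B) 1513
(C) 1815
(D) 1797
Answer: C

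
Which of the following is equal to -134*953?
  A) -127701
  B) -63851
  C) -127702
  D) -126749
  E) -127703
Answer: C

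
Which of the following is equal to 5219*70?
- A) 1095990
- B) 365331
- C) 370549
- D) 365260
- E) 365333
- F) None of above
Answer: F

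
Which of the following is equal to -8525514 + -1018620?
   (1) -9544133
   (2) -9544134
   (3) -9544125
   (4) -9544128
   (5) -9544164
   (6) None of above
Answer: 2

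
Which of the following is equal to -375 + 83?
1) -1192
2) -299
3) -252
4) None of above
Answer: 4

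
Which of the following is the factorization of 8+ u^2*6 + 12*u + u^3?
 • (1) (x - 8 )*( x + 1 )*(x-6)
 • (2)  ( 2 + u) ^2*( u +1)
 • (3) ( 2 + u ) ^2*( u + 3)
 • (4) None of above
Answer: 4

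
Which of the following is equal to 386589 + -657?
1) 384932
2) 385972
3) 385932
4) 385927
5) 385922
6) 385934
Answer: 3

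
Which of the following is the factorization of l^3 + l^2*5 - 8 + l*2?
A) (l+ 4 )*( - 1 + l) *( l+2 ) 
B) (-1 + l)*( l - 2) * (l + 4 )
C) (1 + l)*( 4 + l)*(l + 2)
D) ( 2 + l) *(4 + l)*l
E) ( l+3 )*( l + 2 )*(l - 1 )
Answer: A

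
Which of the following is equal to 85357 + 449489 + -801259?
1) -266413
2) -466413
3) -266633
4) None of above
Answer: 1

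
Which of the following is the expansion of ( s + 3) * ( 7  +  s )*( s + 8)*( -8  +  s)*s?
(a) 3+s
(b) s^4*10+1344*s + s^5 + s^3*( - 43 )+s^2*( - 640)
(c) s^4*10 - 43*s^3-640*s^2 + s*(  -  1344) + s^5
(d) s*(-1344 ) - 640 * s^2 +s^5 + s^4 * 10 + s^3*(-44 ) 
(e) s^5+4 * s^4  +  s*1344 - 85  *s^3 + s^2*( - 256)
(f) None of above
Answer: c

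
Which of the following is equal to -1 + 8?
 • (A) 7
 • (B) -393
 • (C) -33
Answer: A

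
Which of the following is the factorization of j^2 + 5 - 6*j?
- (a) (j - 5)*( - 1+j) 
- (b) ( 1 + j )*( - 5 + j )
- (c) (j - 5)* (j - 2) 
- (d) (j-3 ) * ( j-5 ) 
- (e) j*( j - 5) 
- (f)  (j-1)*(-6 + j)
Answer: a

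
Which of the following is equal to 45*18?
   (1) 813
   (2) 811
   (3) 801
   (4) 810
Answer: 4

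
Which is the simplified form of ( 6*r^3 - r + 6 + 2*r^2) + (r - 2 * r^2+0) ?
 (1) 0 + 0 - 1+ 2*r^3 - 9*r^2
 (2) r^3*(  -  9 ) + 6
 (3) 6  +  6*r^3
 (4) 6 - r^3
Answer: 3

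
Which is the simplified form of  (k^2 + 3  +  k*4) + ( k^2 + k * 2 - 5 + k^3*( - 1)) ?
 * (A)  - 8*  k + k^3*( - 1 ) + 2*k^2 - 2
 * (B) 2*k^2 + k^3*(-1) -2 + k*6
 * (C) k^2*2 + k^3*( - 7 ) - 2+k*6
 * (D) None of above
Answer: B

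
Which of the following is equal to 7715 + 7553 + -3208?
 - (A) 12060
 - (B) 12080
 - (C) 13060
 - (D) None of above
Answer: A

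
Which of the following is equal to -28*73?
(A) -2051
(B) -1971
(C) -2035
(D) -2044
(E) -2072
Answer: D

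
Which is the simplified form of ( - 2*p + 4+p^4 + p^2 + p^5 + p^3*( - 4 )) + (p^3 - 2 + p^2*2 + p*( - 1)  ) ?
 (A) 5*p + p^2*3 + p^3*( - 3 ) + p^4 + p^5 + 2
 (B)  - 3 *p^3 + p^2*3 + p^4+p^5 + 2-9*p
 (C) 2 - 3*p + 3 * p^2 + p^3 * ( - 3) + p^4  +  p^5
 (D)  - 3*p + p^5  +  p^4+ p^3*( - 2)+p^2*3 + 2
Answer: C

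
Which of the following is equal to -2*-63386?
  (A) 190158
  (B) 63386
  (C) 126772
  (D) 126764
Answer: C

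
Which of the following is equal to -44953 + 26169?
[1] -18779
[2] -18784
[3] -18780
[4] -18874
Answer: 2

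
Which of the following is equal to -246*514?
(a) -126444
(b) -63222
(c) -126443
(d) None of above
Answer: a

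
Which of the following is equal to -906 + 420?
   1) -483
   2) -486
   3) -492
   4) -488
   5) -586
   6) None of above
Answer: 2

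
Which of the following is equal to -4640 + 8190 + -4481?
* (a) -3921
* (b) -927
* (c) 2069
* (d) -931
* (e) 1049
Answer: d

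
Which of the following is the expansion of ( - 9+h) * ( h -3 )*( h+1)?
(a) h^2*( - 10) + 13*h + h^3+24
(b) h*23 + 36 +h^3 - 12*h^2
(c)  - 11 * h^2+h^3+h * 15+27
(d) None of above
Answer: c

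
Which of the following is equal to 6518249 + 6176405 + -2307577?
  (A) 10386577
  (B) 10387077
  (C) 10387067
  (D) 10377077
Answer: B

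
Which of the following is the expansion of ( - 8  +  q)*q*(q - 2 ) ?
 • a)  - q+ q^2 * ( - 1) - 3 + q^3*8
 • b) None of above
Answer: b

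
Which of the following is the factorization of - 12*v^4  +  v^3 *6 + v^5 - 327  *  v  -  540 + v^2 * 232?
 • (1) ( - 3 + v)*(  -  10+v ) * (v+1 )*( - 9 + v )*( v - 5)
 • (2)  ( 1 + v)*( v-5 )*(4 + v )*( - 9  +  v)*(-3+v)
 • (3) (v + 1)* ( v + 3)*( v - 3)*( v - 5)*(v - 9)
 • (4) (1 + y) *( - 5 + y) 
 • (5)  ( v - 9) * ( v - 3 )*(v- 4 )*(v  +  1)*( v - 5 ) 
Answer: 2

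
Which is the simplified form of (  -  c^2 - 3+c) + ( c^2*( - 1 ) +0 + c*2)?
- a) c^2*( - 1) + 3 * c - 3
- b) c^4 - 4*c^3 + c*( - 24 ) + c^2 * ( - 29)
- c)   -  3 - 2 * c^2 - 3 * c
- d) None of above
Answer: d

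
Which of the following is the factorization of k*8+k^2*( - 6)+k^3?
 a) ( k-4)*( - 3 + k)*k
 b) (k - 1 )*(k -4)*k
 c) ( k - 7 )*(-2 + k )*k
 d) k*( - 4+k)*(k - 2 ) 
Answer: d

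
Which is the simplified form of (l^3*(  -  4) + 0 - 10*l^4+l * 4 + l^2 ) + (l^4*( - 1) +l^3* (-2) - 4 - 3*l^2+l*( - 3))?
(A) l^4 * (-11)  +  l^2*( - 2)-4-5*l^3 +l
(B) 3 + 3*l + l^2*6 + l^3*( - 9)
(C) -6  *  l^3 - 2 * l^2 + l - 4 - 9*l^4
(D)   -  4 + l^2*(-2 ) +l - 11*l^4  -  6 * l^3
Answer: D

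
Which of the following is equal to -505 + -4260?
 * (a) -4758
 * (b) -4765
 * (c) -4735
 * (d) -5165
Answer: b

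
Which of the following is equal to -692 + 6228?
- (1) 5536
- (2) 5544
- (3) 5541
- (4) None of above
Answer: 1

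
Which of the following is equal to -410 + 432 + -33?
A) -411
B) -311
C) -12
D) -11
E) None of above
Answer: D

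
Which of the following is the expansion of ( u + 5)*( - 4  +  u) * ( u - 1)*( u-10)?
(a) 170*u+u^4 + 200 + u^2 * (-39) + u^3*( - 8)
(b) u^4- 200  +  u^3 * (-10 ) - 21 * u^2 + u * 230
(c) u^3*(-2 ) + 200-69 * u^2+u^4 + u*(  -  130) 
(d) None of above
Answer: b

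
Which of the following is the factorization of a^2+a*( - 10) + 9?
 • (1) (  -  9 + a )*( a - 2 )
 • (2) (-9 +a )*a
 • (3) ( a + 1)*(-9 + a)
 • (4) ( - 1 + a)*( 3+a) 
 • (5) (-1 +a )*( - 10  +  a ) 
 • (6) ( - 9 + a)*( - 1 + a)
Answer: 6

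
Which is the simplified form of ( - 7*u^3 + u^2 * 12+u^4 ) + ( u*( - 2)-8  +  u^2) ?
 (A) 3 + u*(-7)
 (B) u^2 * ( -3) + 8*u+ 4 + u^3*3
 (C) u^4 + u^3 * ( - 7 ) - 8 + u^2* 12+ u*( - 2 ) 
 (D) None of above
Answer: D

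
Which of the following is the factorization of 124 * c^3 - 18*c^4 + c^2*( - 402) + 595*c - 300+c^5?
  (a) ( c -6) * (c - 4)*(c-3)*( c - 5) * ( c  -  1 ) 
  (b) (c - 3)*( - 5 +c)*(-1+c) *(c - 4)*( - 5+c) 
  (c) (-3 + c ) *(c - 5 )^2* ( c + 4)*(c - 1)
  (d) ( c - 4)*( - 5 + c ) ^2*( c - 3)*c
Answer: b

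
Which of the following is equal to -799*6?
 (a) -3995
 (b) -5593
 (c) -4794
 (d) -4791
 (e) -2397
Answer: c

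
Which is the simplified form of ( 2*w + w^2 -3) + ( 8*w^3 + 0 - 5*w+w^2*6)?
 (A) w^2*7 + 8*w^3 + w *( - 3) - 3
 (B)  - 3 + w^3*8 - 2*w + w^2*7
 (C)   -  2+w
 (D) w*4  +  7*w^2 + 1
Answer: A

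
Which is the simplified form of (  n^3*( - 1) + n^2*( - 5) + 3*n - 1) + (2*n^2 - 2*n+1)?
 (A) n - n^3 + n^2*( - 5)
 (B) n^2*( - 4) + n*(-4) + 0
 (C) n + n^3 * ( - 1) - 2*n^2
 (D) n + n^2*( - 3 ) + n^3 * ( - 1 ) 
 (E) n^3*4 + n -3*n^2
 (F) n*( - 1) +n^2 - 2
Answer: D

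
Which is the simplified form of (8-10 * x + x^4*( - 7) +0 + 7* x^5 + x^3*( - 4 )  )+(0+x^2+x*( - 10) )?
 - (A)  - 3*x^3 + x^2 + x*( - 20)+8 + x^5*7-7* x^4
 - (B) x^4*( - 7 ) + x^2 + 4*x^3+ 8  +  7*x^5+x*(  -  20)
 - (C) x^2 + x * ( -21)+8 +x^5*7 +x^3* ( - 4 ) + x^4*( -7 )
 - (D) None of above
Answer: D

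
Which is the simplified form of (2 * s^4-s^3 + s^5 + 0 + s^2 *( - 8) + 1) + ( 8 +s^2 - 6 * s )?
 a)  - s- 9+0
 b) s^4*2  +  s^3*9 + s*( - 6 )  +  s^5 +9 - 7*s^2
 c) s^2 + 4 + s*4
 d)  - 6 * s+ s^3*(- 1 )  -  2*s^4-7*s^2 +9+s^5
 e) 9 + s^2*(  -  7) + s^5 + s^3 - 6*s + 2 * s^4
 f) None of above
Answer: f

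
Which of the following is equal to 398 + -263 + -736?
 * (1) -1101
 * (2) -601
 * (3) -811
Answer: 2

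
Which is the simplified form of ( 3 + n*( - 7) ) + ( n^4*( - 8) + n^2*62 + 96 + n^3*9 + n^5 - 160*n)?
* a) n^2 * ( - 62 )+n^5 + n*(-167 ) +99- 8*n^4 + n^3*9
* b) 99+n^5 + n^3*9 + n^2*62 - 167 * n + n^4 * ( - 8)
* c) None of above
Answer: b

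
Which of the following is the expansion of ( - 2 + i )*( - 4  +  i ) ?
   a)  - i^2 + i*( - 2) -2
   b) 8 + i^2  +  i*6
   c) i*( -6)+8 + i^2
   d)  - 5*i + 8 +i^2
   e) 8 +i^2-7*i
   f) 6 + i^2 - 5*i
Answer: c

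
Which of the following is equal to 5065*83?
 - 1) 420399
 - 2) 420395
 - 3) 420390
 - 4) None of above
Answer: 2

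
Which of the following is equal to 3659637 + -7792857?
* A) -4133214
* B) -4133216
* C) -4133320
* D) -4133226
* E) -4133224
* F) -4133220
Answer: F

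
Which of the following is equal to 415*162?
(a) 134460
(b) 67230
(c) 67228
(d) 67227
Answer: b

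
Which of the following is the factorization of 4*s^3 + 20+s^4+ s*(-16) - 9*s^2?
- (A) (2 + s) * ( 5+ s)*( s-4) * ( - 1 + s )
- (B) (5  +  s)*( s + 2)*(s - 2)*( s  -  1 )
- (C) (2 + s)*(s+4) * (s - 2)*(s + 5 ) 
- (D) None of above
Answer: B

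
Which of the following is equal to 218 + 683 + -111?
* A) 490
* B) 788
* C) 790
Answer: C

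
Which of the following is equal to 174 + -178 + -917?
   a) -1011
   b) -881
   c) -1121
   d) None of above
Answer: d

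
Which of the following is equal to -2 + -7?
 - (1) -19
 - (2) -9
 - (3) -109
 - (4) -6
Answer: 2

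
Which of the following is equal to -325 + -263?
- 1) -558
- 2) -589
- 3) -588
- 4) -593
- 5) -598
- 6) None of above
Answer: 3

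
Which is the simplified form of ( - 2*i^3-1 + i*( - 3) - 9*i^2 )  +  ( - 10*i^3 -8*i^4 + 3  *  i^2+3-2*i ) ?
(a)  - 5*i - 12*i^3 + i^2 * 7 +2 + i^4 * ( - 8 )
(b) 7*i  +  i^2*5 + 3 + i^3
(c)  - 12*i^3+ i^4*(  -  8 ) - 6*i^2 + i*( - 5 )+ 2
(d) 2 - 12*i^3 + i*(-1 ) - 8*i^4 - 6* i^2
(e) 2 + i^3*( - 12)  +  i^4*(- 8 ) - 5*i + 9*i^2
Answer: c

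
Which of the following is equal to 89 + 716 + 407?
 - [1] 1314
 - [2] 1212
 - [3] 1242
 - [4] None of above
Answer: 2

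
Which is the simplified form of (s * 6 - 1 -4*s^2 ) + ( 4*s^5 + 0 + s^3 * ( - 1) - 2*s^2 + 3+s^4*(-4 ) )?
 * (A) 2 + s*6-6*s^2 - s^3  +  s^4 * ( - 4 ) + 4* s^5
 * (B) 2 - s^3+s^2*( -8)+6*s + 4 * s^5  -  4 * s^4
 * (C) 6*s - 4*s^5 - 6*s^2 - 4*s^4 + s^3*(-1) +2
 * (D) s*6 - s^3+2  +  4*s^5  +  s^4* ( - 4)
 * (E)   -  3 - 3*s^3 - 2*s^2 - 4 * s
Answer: A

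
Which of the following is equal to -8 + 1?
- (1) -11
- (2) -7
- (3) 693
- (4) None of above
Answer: 2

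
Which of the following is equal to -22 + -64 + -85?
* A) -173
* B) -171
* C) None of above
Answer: B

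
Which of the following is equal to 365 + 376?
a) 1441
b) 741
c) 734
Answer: b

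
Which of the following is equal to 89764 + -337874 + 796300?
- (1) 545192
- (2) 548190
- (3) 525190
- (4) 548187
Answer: 2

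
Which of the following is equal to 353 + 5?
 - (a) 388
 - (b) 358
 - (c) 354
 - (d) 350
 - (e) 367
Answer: b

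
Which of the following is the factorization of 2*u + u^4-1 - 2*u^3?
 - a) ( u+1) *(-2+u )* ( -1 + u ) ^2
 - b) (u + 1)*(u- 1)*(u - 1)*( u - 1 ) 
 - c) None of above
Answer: b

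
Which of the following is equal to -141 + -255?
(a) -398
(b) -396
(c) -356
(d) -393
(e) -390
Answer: b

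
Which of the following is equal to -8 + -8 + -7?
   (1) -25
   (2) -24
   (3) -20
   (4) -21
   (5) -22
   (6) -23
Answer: 6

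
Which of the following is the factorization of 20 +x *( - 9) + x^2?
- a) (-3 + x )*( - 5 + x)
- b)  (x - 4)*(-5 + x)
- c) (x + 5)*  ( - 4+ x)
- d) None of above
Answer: b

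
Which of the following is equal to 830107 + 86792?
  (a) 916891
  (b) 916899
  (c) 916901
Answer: b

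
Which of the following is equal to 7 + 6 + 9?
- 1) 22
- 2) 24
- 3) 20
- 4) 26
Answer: 1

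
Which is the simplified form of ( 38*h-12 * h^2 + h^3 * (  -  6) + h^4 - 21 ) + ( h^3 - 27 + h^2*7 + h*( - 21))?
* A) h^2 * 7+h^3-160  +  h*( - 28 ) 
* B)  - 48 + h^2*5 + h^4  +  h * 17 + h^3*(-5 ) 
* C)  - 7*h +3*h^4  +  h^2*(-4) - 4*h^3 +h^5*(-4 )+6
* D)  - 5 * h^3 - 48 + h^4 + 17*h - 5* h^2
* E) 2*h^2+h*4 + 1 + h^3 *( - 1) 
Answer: D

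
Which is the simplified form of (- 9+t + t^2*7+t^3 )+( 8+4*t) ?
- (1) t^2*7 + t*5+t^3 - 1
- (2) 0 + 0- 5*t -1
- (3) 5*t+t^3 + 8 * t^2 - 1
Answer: 1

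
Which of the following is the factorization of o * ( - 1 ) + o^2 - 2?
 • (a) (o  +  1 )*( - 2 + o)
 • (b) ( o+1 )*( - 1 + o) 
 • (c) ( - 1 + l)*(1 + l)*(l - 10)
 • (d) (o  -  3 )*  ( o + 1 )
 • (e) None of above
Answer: a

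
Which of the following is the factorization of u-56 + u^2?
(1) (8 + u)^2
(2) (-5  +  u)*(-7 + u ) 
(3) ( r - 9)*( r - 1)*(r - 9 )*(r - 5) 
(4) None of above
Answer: 4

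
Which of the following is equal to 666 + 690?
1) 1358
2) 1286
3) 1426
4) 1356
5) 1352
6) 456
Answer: 4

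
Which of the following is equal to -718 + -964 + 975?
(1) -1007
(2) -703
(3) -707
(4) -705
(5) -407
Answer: 3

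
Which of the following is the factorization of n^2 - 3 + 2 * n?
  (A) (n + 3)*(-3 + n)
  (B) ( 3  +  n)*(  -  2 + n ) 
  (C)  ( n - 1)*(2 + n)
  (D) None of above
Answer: D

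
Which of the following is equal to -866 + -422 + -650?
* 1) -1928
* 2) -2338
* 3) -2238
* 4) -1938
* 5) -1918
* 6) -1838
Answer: 4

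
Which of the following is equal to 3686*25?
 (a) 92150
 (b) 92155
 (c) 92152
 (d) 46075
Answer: a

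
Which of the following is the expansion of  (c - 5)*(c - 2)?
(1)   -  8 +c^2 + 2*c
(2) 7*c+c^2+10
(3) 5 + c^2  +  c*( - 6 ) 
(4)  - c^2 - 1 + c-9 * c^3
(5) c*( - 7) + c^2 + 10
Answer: 5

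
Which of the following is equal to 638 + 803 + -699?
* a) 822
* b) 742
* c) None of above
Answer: b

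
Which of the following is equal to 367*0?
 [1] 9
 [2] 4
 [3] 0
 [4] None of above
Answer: 3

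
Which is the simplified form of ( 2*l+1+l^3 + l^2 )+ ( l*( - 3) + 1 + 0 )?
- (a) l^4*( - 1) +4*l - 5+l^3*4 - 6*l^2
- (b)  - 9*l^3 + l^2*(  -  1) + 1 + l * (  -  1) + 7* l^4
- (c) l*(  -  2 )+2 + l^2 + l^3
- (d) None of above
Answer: d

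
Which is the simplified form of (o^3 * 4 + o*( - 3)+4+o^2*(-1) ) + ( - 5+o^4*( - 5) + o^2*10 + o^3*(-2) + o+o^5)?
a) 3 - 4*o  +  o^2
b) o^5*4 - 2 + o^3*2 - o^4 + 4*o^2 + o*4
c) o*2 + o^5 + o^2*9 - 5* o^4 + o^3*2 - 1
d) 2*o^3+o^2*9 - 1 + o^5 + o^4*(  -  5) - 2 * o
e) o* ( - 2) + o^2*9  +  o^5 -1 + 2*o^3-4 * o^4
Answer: d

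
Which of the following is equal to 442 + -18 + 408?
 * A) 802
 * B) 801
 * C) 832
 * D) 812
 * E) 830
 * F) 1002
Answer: C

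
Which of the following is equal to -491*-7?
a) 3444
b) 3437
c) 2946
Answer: b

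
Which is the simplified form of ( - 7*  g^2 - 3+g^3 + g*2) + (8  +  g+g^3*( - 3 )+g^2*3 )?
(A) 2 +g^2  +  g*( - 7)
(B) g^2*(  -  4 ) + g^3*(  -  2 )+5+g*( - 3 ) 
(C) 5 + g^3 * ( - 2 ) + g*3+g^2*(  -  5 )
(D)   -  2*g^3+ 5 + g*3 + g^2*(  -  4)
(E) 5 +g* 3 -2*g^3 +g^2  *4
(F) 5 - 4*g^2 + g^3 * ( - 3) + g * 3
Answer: D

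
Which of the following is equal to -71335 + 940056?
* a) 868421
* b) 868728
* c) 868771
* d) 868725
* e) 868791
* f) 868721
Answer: f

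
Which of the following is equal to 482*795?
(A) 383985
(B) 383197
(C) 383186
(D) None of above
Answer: D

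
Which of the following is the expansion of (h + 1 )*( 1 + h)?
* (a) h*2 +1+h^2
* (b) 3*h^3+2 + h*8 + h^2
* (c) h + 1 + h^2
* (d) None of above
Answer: a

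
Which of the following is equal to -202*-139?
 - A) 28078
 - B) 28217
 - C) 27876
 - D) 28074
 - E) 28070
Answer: A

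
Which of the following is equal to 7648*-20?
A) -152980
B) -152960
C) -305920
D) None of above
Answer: B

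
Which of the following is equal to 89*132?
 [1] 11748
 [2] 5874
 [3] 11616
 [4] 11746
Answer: 1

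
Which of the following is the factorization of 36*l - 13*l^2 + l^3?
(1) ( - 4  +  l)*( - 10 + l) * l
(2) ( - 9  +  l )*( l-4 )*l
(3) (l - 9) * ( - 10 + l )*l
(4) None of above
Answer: 2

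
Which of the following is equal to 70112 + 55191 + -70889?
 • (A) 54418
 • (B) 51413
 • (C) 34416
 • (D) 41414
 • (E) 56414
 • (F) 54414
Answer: F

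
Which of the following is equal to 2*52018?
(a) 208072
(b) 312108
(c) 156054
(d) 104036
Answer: d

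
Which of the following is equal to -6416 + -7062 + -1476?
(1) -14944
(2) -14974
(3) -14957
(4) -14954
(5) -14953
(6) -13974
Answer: 4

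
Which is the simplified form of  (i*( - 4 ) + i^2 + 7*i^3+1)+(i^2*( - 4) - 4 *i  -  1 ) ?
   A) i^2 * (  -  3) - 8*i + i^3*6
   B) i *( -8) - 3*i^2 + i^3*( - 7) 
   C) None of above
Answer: C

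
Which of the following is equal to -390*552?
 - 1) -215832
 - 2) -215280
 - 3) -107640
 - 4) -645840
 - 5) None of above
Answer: 2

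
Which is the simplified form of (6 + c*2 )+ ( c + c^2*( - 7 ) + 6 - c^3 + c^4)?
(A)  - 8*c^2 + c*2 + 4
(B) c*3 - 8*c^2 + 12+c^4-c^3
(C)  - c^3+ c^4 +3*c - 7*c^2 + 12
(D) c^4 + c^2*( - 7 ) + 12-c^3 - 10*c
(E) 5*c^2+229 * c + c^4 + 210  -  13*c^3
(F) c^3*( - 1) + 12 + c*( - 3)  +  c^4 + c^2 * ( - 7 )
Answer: C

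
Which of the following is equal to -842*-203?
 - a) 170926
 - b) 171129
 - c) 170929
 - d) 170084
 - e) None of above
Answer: a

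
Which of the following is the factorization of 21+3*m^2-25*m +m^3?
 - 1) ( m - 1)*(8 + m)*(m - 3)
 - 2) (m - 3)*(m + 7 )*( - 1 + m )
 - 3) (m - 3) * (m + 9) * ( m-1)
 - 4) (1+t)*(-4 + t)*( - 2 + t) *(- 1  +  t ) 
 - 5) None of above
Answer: 2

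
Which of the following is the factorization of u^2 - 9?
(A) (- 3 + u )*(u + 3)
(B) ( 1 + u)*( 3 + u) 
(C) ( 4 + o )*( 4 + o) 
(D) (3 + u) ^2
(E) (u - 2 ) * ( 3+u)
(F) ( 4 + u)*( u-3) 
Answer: A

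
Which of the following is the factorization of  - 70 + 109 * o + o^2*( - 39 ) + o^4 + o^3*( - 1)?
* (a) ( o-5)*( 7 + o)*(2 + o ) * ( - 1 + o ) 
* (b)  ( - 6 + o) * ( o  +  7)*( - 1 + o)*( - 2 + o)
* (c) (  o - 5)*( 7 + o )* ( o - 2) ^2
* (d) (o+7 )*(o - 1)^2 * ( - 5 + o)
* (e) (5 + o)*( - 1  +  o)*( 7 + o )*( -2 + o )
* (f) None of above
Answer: f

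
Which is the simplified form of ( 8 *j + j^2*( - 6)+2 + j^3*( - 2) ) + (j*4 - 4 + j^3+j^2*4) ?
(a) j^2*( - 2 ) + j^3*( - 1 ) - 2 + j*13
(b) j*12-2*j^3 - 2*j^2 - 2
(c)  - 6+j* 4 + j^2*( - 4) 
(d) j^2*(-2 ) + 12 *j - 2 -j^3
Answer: d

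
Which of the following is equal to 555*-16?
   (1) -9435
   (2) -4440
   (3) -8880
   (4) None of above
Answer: 3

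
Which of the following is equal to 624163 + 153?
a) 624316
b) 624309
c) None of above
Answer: a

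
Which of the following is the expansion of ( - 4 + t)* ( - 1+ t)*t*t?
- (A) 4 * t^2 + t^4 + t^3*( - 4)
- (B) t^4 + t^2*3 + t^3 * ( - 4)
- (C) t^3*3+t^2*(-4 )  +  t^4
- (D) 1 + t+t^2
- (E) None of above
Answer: E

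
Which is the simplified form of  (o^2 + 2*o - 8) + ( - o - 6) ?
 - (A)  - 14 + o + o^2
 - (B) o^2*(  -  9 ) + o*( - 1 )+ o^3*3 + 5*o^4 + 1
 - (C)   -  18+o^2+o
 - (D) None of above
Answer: A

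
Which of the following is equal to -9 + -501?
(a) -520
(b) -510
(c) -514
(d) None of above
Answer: b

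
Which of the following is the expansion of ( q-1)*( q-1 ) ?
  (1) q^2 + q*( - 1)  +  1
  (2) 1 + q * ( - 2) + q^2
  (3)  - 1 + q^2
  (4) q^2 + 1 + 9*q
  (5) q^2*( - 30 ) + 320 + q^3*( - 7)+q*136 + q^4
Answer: 2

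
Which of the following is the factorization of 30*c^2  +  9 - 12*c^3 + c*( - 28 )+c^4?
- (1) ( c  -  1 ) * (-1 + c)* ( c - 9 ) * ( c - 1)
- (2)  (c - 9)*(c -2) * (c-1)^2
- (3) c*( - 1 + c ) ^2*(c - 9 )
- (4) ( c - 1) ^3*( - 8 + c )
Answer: 1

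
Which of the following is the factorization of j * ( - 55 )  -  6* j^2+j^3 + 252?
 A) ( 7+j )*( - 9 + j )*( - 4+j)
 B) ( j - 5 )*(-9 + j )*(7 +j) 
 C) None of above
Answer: A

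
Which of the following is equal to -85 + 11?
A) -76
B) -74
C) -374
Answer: B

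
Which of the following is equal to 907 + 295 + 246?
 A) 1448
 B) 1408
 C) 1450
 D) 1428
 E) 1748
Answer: A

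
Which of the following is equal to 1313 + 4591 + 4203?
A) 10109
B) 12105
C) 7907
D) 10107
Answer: D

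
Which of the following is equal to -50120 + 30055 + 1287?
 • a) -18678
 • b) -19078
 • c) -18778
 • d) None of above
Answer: c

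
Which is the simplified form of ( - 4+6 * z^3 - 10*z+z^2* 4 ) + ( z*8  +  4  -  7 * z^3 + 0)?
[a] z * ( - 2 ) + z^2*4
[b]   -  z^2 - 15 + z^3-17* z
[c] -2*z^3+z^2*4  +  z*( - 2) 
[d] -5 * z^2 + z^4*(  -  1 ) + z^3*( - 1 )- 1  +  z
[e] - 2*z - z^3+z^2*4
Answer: e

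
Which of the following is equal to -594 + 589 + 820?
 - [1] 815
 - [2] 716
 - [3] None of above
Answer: 1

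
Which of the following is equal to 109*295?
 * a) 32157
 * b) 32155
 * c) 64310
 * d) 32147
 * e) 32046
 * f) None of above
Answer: b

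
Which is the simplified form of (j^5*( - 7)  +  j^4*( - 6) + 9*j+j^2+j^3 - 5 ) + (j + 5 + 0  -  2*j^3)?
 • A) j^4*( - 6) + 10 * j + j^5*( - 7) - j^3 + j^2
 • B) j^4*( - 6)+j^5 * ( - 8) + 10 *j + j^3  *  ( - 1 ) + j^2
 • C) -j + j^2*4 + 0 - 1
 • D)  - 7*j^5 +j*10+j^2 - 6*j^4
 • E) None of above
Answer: A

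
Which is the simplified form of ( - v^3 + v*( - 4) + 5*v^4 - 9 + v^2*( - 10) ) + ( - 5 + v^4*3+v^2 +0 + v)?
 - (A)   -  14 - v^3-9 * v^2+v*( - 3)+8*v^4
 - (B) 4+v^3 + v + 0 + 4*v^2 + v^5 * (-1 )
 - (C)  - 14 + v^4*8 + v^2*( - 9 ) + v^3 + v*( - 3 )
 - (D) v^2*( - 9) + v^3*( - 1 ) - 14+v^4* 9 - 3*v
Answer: A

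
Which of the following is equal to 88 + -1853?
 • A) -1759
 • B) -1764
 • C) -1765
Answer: C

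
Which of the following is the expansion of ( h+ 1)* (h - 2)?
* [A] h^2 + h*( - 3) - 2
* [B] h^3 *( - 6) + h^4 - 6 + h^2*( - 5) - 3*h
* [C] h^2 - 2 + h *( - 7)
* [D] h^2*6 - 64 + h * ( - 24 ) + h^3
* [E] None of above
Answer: E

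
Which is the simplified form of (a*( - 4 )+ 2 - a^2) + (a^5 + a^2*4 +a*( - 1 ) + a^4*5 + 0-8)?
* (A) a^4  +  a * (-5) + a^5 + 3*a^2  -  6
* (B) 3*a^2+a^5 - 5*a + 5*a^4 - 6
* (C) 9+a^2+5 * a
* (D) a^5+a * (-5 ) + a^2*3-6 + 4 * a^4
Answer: B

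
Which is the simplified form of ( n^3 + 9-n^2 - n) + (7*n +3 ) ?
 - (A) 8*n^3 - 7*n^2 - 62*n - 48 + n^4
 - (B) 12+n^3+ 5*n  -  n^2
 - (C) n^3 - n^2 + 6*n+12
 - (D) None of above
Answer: C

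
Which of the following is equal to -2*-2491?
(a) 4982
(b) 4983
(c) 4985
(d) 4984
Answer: a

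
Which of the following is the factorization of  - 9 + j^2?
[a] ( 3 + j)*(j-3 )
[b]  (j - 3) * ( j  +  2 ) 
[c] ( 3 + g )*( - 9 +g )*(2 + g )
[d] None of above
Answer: a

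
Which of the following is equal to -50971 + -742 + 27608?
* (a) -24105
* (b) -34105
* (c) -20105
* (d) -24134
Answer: a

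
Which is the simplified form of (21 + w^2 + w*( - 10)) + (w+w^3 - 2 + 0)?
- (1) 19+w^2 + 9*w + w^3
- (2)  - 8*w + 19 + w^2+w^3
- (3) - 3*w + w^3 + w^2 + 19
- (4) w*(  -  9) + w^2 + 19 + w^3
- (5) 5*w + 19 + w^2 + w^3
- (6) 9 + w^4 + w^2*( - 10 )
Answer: 4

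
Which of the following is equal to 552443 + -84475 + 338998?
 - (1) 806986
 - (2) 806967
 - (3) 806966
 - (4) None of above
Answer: 3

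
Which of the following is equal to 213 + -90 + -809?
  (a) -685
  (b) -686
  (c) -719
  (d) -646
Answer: b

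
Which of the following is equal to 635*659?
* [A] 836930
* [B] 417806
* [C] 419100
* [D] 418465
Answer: D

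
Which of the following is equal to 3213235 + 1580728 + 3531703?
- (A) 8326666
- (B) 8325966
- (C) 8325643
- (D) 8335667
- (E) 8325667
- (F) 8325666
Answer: F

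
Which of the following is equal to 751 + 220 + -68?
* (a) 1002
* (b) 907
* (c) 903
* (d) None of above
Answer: c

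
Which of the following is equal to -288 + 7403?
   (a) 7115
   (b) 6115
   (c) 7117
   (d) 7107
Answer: a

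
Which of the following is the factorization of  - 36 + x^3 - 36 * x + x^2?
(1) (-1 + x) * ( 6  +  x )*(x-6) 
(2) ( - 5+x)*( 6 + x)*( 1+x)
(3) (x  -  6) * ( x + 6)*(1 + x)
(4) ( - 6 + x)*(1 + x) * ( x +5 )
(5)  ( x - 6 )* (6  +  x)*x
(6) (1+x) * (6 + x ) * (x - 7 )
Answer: 3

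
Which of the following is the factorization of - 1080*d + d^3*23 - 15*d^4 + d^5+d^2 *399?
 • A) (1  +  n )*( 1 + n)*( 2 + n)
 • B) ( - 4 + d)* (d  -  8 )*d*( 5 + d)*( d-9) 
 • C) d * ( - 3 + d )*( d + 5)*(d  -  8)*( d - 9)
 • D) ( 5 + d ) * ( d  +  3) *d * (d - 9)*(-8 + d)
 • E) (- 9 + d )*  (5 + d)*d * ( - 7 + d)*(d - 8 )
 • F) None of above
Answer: C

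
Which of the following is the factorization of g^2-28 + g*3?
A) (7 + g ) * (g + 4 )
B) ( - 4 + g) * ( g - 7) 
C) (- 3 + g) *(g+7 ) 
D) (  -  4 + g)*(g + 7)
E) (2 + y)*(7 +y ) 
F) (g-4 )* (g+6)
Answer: D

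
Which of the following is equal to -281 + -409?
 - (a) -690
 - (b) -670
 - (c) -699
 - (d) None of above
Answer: a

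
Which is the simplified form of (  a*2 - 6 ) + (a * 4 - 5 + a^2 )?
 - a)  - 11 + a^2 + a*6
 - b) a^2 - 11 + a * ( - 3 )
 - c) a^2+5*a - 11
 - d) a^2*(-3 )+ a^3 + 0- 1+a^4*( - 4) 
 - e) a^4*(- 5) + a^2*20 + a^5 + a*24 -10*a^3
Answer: a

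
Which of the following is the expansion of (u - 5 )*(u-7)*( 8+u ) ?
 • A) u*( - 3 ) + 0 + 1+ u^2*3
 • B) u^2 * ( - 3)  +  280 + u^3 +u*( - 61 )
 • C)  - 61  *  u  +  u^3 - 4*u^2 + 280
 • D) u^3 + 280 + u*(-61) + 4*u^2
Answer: C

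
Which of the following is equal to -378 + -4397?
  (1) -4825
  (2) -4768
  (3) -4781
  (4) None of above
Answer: 4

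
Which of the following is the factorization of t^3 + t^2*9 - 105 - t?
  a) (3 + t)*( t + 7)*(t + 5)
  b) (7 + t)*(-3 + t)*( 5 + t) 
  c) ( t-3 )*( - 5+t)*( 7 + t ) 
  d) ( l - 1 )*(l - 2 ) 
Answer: b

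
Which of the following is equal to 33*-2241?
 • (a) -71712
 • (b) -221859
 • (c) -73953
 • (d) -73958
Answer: c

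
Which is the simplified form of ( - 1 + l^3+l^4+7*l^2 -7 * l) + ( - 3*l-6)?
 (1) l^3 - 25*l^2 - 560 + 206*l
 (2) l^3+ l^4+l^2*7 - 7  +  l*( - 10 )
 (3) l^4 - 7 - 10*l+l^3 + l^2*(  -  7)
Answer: 2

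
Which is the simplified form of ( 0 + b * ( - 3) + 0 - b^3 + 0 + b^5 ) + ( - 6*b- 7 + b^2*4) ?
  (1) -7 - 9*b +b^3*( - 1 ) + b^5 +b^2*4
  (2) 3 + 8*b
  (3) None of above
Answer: 1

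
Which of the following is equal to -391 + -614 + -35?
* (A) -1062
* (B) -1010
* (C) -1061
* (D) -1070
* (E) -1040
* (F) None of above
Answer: E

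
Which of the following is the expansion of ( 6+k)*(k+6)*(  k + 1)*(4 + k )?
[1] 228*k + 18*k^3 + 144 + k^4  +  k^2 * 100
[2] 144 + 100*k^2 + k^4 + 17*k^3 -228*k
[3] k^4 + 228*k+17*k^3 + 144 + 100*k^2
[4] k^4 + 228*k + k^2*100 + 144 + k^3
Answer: 3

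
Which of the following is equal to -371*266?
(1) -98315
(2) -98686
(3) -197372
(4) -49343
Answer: 2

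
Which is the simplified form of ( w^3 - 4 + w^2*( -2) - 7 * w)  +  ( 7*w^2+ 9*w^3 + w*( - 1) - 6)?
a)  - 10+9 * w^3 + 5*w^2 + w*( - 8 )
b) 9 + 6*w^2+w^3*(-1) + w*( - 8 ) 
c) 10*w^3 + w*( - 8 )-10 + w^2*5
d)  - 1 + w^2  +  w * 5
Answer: c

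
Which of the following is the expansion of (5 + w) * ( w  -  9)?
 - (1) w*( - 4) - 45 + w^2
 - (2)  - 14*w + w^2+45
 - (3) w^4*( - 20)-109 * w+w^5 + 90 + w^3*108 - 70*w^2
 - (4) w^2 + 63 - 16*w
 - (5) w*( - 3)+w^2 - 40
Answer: 1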